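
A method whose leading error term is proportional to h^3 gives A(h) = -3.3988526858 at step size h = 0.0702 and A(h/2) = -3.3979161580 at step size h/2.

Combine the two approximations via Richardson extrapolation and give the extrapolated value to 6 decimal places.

-3.397782

Leading term ∝ h^3; use weight 8 = 2^3.
8·(-3.3979161580) − (-3.3988526858) = -23.7844765782
Divide by 2^3 − 1 = 7.
Extrapolated: (-23.7844765782) / 7 = -3.3977823683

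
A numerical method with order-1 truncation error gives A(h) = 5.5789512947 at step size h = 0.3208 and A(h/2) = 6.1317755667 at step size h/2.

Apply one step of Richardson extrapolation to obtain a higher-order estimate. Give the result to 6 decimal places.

6.684600

The method has order 1: 2^1 = 2.
2^1*A(h/2) = 12.2635511334; minus A(h) gives 6.6845998387.
6.6845998387 ÷ 1 = 6.6845998387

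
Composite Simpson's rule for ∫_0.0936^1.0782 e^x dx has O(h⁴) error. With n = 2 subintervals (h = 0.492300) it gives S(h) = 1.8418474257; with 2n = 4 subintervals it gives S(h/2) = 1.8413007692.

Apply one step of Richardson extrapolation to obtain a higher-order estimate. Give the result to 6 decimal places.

Method order is 4; weight 2^4 = 16.
Weighted: 29.4608123072 − 1.8418474257 = 27.6189648815
R = 27.6189648815/15 = 1.8412643254
Gap between inputs: 5.467e-04; correction applied: −0.0000364438.

1.841264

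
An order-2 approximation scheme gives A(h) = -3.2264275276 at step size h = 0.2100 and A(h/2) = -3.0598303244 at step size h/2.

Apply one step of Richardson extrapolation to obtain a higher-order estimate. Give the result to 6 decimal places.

-3.004298

Method order is 2; weight 2^2 = 4.
Numerator 4·A(h/2) − A(h) = 4·(-3.0598303244) − (-3.2264275276) = -9.0128937700
Divide by 2^2 − 1 = 3.
So the Richardson estimate is -3.0042979233.
Correction |R − A(h/2)| = 5.553e-02; gap |A(h/2) − A(h)| = 1.666e-01.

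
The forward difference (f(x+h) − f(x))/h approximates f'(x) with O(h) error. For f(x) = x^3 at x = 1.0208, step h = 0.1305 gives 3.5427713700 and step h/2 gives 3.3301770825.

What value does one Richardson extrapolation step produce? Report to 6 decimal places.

3.117583

r = 1: numerator weight 2, denominator 1.
Weighted: 6.6603541650 − 3.5427713700 = 3.1175827950
Denominator 2 − 1 = 1.
(2·3.3301770825 − 3.5427713700)/(2 − 1) = 3.1175827950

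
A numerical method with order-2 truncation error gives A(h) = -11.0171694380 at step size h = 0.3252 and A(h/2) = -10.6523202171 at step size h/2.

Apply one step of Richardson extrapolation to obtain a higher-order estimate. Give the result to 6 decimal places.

-10.530704

r = 2, so 2^r = 4.
Difference of the inputs: -10.6523202171 − (-11.0171694380) = 0.3648492209
Correction (A(h/2) − A(h))/(4 − 1) = 0.3648492209/3 = 0.1216164070
R = -10.6523202171 + 0.1216164070 = -10.5307038101
Correction |R − A(h/2)| = 1.216e-01; gap |A(h/2) − A(h)| = 3.648e-01.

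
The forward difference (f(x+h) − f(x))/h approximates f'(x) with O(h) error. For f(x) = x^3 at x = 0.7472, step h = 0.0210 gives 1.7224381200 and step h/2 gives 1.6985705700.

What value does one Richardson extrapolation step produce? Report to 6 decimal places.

1.674703

With r = 1 the leading error scales as h^1, so the weight is 2^1 = 2.
Weighted: 3.3971411400 − 1.7224381200 = 1.6747030200
Denominator 2 − 1 = 1.
R = 1.6747030200/1 = 1.6747030200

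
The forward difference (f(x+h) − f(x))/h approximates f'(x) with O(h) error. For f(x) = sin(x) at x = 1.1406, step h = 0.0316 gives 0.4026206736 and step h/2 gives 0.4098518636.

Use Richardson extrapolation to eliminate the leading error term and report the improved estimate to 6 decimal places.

0.417083

Error is O(h^1); halving h shrinks it by 2^1 = 2.
Difference of the inputs: 0.4098518636 − 0.4026206736 = 0.0072311900
Divide by 2^1 − 1 = 1: 0.0072311900/1 = 0.0072311900
R = A(h/2) + (A(h/2) − A(h))/1 = 0.4098518636 + 0.0072311900 = 0.4170830536
Gap between inputs: 7.231e-03; correction applied: +0.0072311900.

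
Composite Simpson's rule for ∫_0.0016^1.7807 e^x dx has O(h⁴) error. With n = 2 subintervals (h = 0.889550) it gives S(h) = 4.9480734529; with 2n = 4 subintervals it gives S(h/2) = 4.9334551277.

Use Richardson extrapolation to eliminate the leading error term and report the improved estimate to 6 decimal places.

Leading term ∝ h^4; use weight 16 = 2^4.
Numerator 16*A(h/2) − A(h) = 16*4.9334551277 − 4.9480734529 = 73.9872085903
R = 73.9872085903/15 = 4.9324805727
Correction |R − A(h/2)| = 9.746e-04; gap |A(h/2) − A(h)| = 1.462e-02.

4.932481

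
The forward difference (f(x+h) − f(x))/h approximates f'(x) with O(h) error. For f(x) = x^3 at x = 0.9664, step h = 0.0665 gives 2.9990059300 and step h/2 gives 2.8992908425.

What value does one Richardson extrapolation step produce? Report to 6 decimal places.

Method order is 1; weight 2^1 = 2.
Weighted: 5.7985816850 − 2.9990059300 = 2.7995757550
Extrapolated: 2.7995757550 / 1 = 2.7995757550
Gap between inputs: 9.972e-02; correction applied: −0.0997150875.

2.799576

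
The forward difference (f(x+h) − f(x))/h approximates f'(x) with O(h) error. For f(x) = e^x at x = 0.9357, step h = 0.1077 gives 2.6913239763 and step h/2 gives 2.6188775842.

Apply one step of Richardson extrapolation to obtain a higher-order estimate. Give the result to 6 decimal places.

Leading term ∝ h^1; use weight 2 = 2^1.
Numerator 2*A(h/2) − A(h) = 2*2.6188775842 − 2.6913239763 = 2.5464311921
R = 2.5464311921/1 = 2.5464311921
Correction |R − A(h/2)| = 7.245e-02; gap |A(h/2) − A(h)| = 7.245e-02.

2.546431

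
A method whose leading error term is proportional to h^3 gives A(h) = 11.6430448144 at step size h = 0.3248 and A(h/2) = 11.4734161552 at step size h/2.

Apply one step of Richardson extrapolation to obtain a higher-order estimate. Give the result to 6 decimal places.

Method order is 3; weight 2^3 = 8.
Numerator 8·A(h/2) − A(h) = 8·11.4734161552 − 11.6430448144 = 80.1442844272
80.1442844272 ÷ 7 = 11.4491834896

11.449183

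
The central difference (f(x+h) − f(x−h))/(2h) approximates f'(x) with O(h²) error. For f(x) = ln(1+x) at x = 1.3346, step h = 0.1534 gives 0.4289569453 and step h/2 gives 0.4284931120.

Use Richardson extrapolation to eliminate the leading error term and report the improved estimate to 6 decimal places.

0.428339

r = 2, so 2^r = 4.
4·0.4284931120 = 1.7139724480; subtract 0.4289569453 → 1.2850155027
Denominator 4 − 1 = 3.
(4·0.4284931120 − 0.4289569453)/(4 − 1) = 0.4283385009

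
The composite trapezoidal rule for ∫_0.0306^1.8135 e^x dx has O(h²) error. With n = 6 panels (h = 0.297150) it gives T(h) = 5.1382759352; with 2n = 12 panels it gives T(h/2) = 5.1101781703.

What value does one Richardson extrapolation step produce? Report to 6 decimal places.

5.100812

With r = 2 the leading error scales as h^2, so the weight is 2^2 = 4.
A(h/2) − A(h) = 5.1101781703 − 5.1382759352 = -0.0280977649
Divide by 2^2 − 1 = 3: (-0.0280977649)/3 = -0.0093659216
R = 5.1101781703 − 0.0093659216 = 5.1008122487
Gap between inputs: 2.810e-02; correction applied: −0.0093659216.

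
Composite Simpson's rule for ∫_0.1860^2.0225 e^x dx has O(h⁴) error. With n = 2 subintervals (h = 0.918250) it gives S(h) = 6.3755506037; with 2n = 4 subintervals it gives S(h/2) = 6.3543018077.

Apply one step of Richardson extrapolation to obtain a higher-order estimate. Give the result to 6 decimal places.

6.352885

Leading term ∝ h^4; use weight 16 = 2^4.
16×6.3543018077 − 6.3755506037 = 95.2932783195
95.2932783195 ÷ 15 = 6.3528852213
Correction |R − A(h/2)| = 1.417e-03; gap |A(h/2) − A(h)| = 2.125e-02.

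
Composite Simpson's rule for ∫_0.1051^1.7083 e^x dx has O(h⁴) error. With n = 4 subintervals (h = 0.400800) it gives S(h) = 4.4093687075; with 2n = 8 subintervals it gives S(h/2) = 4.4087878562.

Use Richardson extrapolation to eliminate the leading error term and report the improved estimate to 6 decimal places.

4.408749

With r = 4 the leading error scales as h^4, so the weight is 2^4 = 16.
Numerator 16×A(h/2) − A(h) = 16×4.4087878562 − 4.4093687075 = 66.1312369917
Divide by 2^4 − 1 = 15.
Extrapolated: 66.1312369917 / 15 = 4.4087491328
Shift from A(h/2): −0.0000387234.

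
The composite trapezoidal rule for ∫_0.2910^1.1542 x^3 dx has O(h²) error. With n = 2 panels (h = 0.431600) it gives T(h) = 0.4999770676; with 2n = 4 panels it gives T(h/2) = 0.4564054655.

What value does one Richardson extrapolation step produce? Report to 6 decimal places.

r = 2: numerator weight 4, denominator 3.
Difference of the inputs: 0.4564054655 − 0.4999770676 = -0.0435716021
Correction (A(h/2) − A(h))/(4 − 1) = (-0.0435716021)/3 = -0.0145238674
R = A(h/2) + (A(h/2) − A(h))/3 = 0.4564054655 − 0.0145238674 = 0.4418815981

0.441882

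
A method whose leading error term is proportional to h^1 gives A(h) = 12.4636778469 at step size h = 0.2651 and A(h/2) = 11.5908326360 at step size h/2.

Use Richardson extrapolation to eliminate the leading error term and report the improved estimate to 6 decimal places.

r = 1: numerator weight 2, denominator 1.
Top: 2(11.5908326360) − (12.4636778469) = 10.7179874251
R = 10.7179874251/1 = 10.7179874251
Shift from A(h/2): −0.8728452109.

10.717987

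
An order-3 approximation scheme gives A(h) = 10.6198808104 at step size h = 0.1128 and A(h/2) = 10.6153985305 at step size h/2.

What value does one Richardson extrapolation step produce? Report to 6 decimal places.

r = 3: numerator weight 8, denominator 7.
8×10.6153985305 = 84.9231882440; 84.9231882440 − 10.6198808104 = 74.3033074336
(8×10.6153985305 − 10.6198808104)/(8 − 1) = 10.6147582048

10.614758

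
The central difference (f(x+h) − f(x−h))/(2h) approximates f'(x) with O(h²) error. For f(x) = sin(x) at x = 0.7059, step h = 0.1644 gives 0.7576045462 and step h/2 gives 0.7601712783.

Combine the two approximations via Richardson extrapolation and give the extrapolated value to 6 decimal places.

0.761027

Error is O(h^2); halving h shrinks it by 2^2 = 4.
A(h/2) − A(h) = 0.7601712783 − 0.7576045462 = 0.0025667321
Correction (A(h/2) − A(h))/(4 − 1) = 0.0025667321/3 = 0.0008555774
R = 0.7601712783 + 0.0008555774 = 0.7610268557
Gap between inputs: 2.567e-03; correction applied: +0.0008555774.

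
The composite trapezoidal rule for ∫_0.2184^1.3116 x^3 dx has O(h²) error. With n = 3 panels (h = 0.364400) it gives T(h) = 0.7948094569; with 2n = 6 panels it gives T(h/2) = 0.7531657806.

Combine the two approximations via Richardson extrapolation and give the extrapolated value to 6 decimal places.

Leading term ∝ h^2; use weight 4 = 2^2.
Weighted: 3.0126631224 − 0.7948094569 = 2.2178536655
Denominator 4 − 1 = 3.
Result: 0.7392845552

0.739285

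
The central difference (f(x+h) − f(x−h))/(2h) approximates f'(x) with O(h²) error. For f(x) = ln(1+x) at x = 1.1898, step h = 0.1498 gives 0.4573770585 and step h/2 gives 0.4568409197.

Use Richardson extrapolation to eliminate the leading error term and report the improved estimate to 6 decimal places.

Leading term ∝ h^2; use weight 4 = 2^2.
2^2 × A(h/2) = 1.8273636788; minus A(h) gives 1.3699866203.
1.3699866203 ÷ 3 = 0.4566622068
Shift from A(h/2): −0.0001787129.

0.456662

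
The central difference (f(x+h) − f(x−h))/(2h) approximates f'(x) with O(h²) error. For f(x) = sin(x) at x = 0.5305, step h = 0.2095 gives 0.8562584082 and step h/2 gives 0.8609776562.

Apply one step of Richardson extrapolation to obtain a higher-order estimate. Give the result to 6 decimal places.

Error is O(h^2); halving h shrinks it by 2^2 = 4.
Weighted: 3.4439106248 − 0.8562584082 = 2.5876522166
Denominator 4 − 1 = 3.
2.5876522166 ÷ 3 = 0.8625507389
Correction |R − A(h/2)| = 1.573e-03; gap |A(h/2) − A(h)| = 4.719e-03.

0.862551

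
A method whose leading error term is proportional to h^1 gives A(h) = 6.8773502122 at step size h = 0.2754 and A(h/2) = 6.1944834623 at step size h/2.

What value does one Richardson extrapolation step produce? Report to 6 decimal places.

The method has order 1: 2^1 = 2.
2·6.1944834623 − 6.8773502122 = 5.5116167124
Divide by 2^1 − 1 = 1.
5.5116167124 ÷ 1 = 5.5116167124

5.511617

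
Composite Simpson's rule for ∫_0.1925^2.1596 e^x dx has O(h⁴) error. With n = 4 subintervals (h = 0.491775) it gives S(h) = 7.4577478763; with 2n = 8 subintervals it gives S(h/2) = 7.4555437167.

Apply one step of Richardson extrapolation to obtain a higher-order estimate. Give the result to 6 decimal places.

With r = 4 the leading error scales as h^4, so the weight is 2^4 = 16.
16 × 7.4555437167 − 7.4577478763 = 111.8309515909
Denominator 16 − 1 = 15.
111.8309515909 ÷ 15 = 7.4553967727

7.455397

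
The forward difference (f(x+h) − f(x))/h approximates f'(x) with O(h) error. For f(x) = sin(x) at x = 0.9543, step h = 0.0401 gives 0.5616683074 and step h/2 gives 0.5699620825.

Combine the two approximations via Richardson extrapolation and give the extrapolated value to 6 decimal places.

0.578256

Method order is 1; weight 2^1 = 2.
Top: 2(0.5699620825) − (0.5616683074) = 0.5782558576
Denominator 2 − 1 = 1.
Result: 0.5782558576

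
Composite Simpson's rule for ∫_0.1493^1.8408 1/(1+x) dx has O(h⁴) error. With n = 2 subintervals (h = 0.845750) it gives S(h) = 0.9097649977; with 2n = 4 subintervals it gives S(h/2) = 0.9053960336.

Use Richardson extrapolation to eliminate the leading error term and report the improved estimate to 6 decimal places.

0.905105

Method order is 4; weight 2^4 = 16.
2^4*A(h/2) = 14.4863365376; minus A(h) gives 13.5765715399.
Divide by 2^4 − 1 = 15.
13.5765715399 ÷ 15 = 0.9051047693
Shift from A(h/2): −0.0002912643.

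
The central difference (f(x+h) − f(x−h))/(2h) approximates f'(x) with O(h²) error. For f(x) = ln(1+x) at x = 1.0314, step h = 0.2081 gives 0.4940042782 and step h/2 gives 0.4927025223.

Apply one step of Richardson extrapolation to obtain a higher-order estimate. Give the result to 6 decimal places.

Error is O(h^2); halving h shrinks it by 2^2 = 4.
4 × 0.4927025223 = 1.9708100892; 1.9708100892 − 0.4940042782 = 1.4768058110
Divide by 2^2 − 1 = 3.
Extrapolated: 1.4768058110 / 3 = 0.4922686037
Correction |R − A(h/2)| = 4.339e-04; gap |A(h/2) − A(h)| = 1.302e-03.

0.492269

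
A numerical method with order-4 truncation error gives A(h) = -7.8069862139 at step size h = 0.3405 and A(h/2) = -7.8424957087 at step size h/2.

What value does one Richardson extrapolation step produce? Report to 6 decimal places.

Error is O(h^4); halving h shrinks it by 2^4 = 16.
16*(-7.8424957087) = -125.4799313392; (-125.4799313392) − (-7.8069862139) = -117.6729451253
Denominator 16 − 1 = 15.
Extrapolated: (-117.6729451253) / 15 = -7.8448630084
Correction |R − A(h/2)| = 2.367e-03; gap |A(h/2) − A(h)| = 3.551e-02.

-7.844863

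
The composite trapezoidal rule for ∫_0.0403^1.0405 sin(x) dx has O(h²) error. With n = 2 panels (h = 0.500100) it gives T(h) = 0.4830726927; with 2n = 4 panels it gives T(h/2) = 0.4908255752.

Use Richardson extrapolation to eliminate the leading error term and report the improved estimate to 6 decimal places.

Order 2 gives 2^r = 4 and 2^r − 1 = 3.
A(h/2) − A(h) = 0.4908255752 − 0.4830726927 = 0.0077528825
Divide by 2^2 − 1 = 3: 0.0077528825/3 = 0.0025842942
R = 0.4908255752 + 0.0025842942 = 0.4934098694
Shift from A(h/2): +0.0025842942.

0.493410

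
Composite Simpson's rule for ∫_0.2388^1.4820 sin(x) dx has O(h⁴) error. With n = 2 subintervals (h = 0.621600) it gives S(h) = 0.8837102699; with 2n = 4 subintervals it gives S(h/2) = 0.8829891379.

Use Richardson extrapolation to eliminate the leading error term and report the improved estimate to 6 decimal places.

0.882941

The method has order 4: 2^4 = 16.
16×0.8829891379 = 14.1278262064; 14.1278262064 − 0.8837102699 = 13.2441159365
Divide by 2^4 − 1 = 15.
13.2441159365 ÷ 15 = 0.8829410624
Correction |R − A(h/2)| = 4.808e-05; gap |A(h/2) − A(h)| = 7.211e-04.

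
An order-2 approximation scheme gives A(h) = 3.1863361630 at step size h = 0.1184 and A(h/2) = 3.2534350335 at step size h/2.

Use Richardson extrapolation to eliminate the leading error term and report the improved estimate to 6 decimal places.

3.275801

r = 2, so 2^r = 4.
4·3.2534350335 = 13.0137401340; subtract 3.1863361630 → 9.8274039710
Divide by 2^2 − 1 = 3.
(4·3.2534350335 − 3.1863361630)/(4 − 1) = 3.2758013237
Gap between inputs: 6.710e-02; correction applied: +0.0223662902.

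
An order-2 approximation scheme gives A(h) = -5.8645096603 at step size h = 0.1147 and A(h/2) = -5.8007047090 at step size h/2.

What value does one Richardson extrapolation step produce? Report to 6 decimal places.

Order 2 gives 2^r = 4 and 2^r − 1 = 3.
4·(-5.8007047090) = -23.2028188360; subtract (-5.8645096603) → -17.3383091757
(-17.3383091757) ÷ 3 = -5.7794363919
Shift from A(h/2): +0.0212683171.

-5.779436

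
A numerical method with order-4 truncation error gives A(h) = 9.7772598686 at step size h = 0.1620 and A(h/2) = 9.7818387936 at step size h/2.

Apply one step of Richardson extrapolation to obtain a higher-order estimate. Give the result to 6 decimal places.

9.782144

r = 4, so 2^r = 16.
2^4 × A(h/2) = 156.5094206976; minus A(h) gives 146.7321608290.
R = 146.7321608290/15 = 9.7821440553
Shift from A(h/2): +0.0003052617.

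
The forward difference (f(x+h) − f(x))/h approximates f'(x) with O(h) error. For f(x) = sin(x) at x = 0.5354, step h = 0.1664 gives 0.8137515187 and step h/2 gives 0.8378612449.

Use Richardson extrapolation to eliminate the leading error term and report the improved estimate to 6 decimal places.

0.861971

Error is O(h^1); halving h shrinks it by 2^1 = 2.
2*0.8378612449 − 0.8137515187 = 0.8619709711
Denominator 2 − 1 = 1.
So the Richardson estimate is 0.8619709711.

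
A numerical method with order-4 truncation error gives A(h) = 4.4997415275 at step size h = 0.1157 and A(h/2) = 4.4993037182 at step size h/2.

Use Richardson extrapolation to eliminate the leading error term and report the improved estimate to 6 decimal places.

4.499275

Order 4 gives 2^r = 16 and 2^r − 1 = 15.
16*4.4993037182 − 4.4997415275 = 67.4891179637
67.4891179637 ÷ 15 = 4.4992745309
Correction |R − A(h/2)| = 2.919e-05; gap |A(h/2) − A(h)| = 4.378e-04.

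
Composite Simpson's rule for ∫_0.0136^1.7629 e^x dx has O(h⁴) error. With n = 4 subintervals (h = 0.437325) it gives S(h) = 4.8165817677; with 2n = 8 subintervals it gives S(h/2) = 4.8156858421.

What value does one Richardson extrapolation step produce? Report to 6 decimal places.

4.815626

The method has order 4: 2^4 = 16.
2^4*A(h/2) = 77.0509734736; minus A(h) gives 72.2343917059.
Denominator 16 − 1 = 15.
(16*4.8156858421 − 4.8165817677)/(16 − 1) = 4.8156261137
Correction |R − A(h/2)| = 5.973e-05; gap |A(h/2) − A(h)| = 8.959e-04.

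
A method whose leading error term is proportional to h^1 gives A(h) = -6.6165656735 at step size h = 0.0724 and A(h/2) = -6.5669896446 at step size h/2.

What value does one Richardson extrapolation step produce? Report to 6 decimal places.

-6.517414

With r = 1 the leading error scales as h^1, so the weight is 2^1 = 2.
Numerator 2×A(h/2) − A(h) = 2×(-6.5669896446) − (-6.6165656735) = -6.5174136157
R = (-6.5174136157)/1 = -6.5174136157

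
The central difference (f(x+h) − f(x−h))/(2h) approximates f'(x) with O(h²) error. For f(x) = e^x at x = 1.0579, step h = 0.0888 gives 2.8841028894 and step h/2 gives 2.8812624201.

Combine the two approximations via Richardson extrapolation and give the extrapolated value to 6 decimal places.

With r = 2 the leading error scales as h^2, so the weight is 2^2 = 4.
2^2*A(h/2) = 11.5250496804; minus A(h) gives 8.6409467910.
8.6409467910 ÷ 3 = 2.8803155970

2.880316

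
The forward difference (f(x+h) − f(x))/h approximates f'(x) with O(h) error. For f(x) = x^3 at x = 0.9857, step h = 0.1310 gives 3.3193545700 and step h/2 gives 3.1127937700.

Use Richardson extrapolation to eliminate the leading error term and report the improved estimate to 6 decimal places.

With r = 1 the leading error scales as h^1, so the weight is 2^1 = 2.
2^1×A(h/2) = 6.2255875400; minus A(h) gives 2.9062329700.
Divide by 2^1 − 1 = 1.
So the Richardson estimate is 2.9062329700.

2.906233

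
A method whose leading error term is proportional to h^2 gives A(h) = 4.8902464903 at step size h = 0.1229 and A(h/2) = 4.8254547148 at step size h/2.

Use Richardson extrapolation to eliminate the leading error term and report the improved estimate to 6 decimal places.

4.803857

Order 2 gives 2^r = 4 and 2^r − 1 = 3.
4*4.8254547148 = 19.3018188592; 19.3018188592 − 4.8902464903 = 14.4115723689
Divide by 2^2 − 1 = 3.
Extrapolated: 14.4115723689 / 3 = 4.8038574563
Shift from A(h/2): −0.0215972585.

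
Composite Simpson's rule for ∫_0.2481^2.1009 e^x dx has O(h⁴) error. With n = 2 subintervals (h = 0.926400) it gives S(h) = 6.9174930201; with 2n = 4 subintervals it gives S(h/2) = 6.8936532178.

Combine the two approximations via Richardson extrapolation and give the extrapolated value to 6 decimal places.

6.892064

Leading term ∝ h^4; use weight 16 = 2^4.
Weighted: 110.2984514848 − 6.9174930201 = 103.3809584647
Divide by 2^4 − 1 = 15.
Extrapolated: 103.3809584647 / 15 = 6.8920638976
Shift from A(h/2): −0.0015893202.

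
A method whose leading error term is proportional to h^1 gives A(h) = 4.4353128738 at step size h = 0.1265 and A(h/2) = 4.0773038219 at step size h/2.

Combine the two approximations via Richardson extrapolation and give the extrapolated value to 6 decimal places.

Error is O(h^1); halving h shrinks it by 2^1 = 2.
Weighted: 8.1546076438 − 4.4353128738 = 3.7192947700
Divide by 2^1 − 1 = 1.
R = 3.7192947700/1 = 3.7192947700
Correction |R − A(h/2)| = 3.580e-01; gap |A(h/2) − A(h)| = 3.580e-01.

3.719295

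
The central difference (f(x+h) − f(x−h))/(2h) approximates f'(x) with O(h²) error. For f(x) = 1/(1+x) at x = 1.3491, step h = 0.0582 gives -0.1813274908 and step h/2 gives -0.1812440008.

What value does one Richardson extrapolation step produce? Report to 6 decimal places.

-0.181216

Leading term ∝ h^2; use weight 4 = 2^2.
A(h/2) − A(h) = -0.1812440008 − (-0.1813274908) = 0.0000834900
Divide by 2^2 − 1 = 3: 0.0000834900/3 = 0.0000278300
R = A(h/2) + (A(h/2) − A(h))/3 = -0.1812440008 + 0.0000278300 = -0.1812161708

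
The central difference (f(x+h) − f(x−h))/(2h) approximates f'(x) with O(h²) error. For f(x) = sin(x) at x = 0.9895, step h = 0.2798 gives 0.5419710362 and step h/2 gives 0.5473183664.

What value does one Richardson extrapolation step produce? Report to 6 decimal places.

With r = 2 the leading error scales as h^2, so the weight is 2^2 = 4.
Weighted: 2.1892734656 − 0.5419710362 = 1.6473024294
Denominator 4 − 1 = 3.
1.6473024294 ÷ 3 = 0.5491008098
Shift from A(h/2): +0.0017824434.

0.549101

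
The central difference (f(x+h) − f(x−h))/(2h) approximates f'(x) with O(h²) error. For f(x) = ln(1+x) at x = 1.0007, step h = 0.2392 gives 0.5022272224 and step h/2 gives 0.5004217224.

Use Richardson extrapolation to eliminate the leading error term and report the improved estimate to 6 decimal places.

r = 2, so 2^r = 4.
Numerator 4 × A(h/2) − A(h) = 4 × 0.5004217224 − 0.5022272224 = 1.4994596672
Extrapolated: 1.4994596672 / 3 = 0.4998198891
Gap between inputs: 1.805e-03; correction applied: −0.0006018333.

0.499820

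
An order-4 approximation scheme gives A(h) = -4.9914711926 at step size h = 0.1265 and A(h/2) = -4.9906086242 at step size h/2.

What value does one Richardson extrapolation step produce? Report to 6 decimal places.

r = 4, so 2^r = 16.
Top: 16(-4.9906086242) − (-4.9914711926) = -74.8582667946
(16·(-4.9906086242) − (-4.9914711926))/(16 − 1) = -4.9905511196

-4.990551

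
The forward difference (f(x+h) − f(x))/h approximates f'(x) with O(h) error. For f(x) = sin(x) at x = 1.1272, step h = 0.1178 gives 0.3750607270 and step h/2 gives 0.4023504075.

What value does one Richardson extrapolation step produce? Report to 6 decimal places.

0.429640

The method has order 1: 2^1 = 2.
A(h/2) − A(h) = 0.4023504075 − 0.3750607270 = 0.0272896805
Correction (A(h/2) − A(h))/(2 − 1) = 0.0272896805/1 = 0.0272896805
R = 0.4023504075 + 0.0272896805 = 0.4296400880
Gap between inputs: 2.729e-02; correction applied: +0.0272896805.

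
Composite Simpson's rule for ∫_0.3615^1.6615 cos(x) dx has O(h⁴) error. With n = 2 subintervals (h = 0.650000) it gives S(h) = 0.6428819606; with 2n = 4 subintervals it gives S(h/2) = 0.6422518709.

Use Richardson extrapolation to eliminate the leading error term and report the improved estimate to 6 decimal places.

0.642210

Order 4 gives 2^r = 16 and 2^r − 1 = 15.
2^4·A(h/2) = 10.2760299344; minus A(h) gives 9.6331479738.
9.6331479738 ÷ 15 = 0.6422098649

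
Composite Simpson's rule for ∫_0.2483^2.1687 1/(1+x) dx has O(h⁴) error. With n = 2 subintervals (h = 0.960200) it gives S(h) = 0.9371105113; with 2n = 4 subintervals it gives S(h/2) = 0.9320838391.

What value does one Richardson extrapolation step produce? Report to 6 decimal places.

r = 4: numerator weight 16, denominator 15.
16×0.9320838391 − 0.9371105113 = 13.9762309143
Denominator 16 − 1 = 15.
Extrapolated: 13.9762309143 / 15 = 0.9317487276
Shift from A(h/2): −0.0003351115.

0.931749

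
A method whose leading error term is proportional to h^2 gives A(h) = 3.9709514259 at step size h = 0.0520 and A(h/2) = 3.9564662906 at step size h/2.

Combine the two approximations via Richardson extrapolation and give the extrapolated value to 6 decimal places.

3.951638

The method has order 2: 2^2 = 4.
4*3.9564662906 = 15.8258651624; 15.8258651624 − 3.9709514259 = 11.8549137365
(4*3.9564662906 − 3.9709514259)/(4 − 1) = 3.9516379122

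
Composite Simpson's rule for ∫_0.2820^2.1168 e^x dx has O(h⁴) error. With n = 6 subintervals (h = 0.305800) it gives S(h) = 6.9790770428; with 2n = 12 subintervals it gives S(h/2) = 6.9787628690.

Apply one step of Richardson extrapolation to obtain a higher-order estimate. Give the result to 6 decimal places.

r = 4, so 2^r = 16.
16*6.9787628690 − 6.9790770428 = 104.6811288612
Divide by 2^4 − 1 = 15.
R = 104.6811288612/15 = 6.9787419241
Correction |R − A(h/2)| = 2.094e-05; gap |A(h/2) − A(h)| = 3.142e-04.

6.978742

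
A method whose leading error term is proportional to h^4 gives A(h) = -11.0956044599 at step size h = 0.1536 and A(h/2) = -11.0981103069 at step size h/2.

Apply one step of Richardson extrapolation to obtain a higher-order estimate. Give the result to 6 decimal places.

r = 4, so 2^r = 16.
2^4×A(h/2) = -177.5697649104; minus A(h) gives -166.4741604505.
Divide by 2^4 − 1 = 15.
(16×(-11.0981103069) − (-11.0956044599))/(16 − 1) = -11.0982773634
Gap between inputs: 2.506e-03; correction applied: −0.0001670565.

-11.098277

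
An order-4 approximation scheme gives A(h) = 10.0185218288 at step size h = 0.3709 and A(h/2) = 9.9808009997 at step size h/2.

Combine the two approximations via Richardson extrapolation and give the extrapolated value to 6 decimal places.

Error is O(h^4); halving h shrinks it by 2^4 = 16.
16*9.9808009997 − 10.0185218288 = 149.6742941664
Divide by 2^4 − 1 = 15.
R = 149.6742941664/15 = 9.9782862778
Shift from A(h/2): −0.0025147219.

9.978286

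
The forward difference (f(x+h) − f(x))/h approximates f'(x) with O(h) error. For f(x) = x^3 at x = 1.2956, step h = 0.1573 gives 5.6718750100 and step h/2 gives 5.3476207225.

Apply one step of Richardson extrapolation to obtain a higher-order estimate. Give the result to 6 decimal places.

r = 1, so 2^r = 2.
Numerator 2×A(h/2) − A(h) = 2×5.3476207225 − 5.6718750100 = 5.0233664350
Divide by 2^1 − 1 = 1.
5.0233664350 ÷ 1 = 5.0233664350
Correction |R − A(h/2)| = 3.243e-01; gap |A(h/2) − A(h)| = 3.243e-01.

5.023366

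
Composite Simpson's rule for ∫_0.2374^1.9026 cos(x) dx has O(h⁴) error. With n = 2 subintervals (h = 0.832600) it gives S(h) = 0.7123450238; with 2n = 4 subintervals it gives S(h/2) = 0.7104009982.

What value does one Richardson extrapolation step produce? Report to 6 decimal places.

Error is O(h^4); halving h shrinks it by 2^4 = 16.
A(h/2) − A(h) = 0.7104009982 − 0.7123450238 = -0.0019440256
Correction (A(h/2) − A(h))/(16 − 1) = (-0.0019440256)/15 = -0.0001296017
R = 0.7104009982 − 0.0001296017 = 0.7102713965

0.710271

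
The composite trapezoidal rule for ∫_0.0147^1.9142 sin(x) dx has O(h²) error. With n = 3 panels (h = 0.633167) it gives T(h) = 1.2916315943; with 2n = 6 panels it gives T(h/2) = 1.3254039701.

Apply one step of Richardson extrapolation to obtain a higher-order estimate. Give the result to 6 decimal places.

r = 2: numerator weight 4, denominator 3.
4×1.3254039701 − 1.2916315943 = 4.0099842861
Divide by 2^2 − 1 = 3.
(4×1.3254039701 − 1.2916315943)/(4 − 1) = 1.3366614287
Correction |R − A(h/2)| = 1.126e-02; gap |A(h/2) − A(h)| = 3.377e-02.

1.336661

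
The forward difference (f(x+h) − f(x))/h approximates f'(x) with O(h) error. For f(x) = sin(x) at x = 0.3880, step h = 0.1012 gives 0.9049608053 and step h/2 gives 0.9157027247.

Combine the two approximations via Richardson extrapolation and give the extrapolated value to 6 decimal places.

0.926445

Leading term ∝ h^1; use weight 2 = 2^1.
2^1 × A(h/2) = 1.8314054494; minus A(h) gives 0.9264446441.
(2 × 0.9157027247 − 0.9049608053)/(2 − 1) = 0.9264446441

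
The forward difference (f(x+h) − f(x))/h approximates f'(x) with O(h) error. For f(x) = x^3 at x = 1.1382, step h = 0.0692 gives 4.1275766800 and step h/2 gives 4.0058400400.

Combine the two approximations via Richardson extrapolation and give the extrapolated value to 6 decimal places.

r = 1: numerator weight 2, denominator 1.
A(h/2) − A(h) = 4.0058400400 − 4.1275766800 = -0.1217366400
Correction (A(h/2) − A(h))/(2 − 1) = (-0.1217366400)/1 = -0.1217366400
R = A(h/2) + (A(h/2) − A(h))/1 = 4.0058400400 − 0.1217366400 = 3.8841034000
Correction |R − A(h/2)| = 1.217e-01; gap |A(h/2) − A(h)| = 1.217e-01.

3.884103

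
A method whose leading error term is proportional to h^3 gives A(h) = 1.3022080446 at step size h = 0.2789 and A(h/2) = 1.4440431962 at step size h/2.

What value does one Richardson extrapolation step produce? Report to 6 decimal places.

1.464305

r = 3: numerator weight 8, denominator 7.
8×1.4440431962 = 11.5523455696; subtract 1.3022080446 → 10.2501375250
Denominator 8 − 1 = 7.
So the Richardson estimate is 1.4643053607.
Gap between inputs: 1.418e-01; correction applied: +0.0202621645.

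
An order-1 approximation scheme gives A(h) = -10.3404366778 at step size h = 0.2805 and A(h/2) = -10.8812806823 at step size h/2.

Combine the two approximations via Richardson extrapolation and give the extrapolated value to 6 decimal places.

-11.422125

Method order is 1; weight 2^1 = 2.
Top: 2(-10.8812806823) − (-10.3404366778) = -11.4221246868
Divide by 2^1 − 1 = 1.
Extrapolated: (-11.4221246868) / 1 = -11.4221246868
Correction |R − A(h/2)| = 5.408e-01; gap |A(h/2) − A(h)| = 5.408e-01.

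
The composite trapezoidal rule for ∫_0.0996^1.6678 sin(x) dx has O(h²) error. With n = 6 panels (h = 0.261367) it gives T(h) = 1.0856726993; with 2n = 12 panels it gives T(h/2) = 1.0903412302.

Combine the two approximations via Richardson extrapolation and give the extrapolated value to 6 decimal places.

1.091897

With r = 2 the leading error scales as h^2, so the weight is 2^2 = 4.
Numerator 4 × A(h/2) − A(h) = 4 × 1.0903412302 − 1.0856726993 = 3.2756922215
Divide by 2^2 − 1 = 3.
Extrapolated: 3.2756922215 / 3 = 1.0918974072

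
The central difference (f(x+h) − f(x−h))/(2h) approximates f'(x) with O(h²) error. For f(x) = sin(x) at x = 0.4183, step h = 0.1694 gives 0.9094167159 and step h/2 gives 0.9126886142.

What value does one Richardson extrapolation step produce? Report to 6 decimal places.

Order 2 gives 2^r = 4 and 2^r − 1 = 3.
Top: 4(0.9126886142) − (0.9094167159) = 2.7413377409
Extrapolated: 2.7413377409 / 3 = 0.9137792470
Correction |R − A(h/2)| = 1.091e-03; gap |A(h/2) − A(h)| = 3.272e-03.

0.913779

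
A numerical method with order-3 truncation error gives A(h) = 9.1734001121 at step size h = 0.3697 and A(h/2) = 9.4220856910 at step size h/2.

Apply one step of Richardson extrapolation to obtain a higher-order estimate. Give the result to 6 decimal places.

Order 3 gives 2^r = 8 and 2^r − 1 = 7.
Difference of the inputs: 9.4220856910 − 9.1734001121 = 0.2486855789
Divide by 2^3 − 1 = 7: 0.2486855789/7 = 0.0355265113
R = A(h/2) + (A(h/2) − A(h))/7 = 9.4220856910 + 0.0355265113 = 9.4576122023
Correction |R − A(h/2)| = 3.553e-02; gap |A(h/2) − A(h)| = 2.487e-01.

9.457612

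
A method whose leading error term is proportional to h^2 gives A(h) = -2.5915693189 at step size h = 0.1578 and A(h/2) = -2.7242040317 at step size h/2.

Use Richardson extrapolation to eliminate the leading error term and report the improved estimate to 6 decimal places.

-2.768416

The method has order 2: 2^2 = 4.
Top: 4(-2.7242040317) − (-2.5915693189) = -8.3052468079
Extrapolated: (-8.3052468079) / 3 = -2.7684156026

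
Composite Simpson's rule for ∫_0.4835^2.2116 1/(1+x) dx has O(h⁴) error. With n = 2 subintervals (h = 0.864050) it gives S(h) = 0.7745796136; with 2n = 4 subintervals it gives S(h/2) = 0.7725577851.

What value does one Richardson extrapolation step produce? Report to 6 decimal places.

0.772423

With r = 4 the leading error scales as h^4, so the weight is 2^4 = 16.
16·0.7725577851 = 12.3609245616; 12.3609245616 − 0.7745796136 = 11.5863449480
Denominator 16 − 1 = 15.
Extrapolated: 11.5863449480 / 15 = 0.7724229965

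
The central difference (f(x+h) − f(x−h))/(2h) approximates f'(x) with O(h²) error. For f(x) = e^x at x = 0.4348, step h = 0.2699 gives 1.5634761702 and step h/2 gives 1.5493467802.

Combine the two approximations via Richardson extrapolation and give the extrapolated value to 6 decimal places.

1.544637

The method has order 2: 2^2 = 4.
Weighted: 6.1973871208 − 1.5634761702 = 4.6339109506
Denominator 4 − 1 = 3.
So the Richardson estimate is 1.5446369835.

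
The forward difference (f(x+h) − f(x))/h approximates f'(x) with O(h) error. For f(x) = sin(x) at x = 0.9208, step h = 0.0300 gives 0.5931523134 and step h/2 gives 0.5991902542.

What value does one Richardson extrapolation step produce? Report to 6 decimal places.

Leading term ∝ h^1; use weight 2 = 2^1.
Difference of the inputs: 0.5991902542 − 0.5931523134 = 0.0060379408
Correction (A(h/2) − A(h))/(2 − 1) = 0.0060379408/1 = 0.0060379408
R = A(h/2) + (A(h/2) − A(h))/1 = 0.5991902542 + 0.0060379408 = 0.6052281950
Gap between inputs: 6.038e-03; correction applied: +0.0060379408.

0.605228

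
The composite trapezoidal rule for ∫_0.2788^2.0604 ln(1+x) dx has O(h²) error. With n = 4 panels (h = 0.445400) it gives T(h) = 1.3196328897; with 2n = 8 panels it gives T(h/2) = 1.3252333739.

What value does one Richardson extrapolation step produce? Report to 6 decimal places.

The method has order 2: 2^2 = 4.
Numerator 4·A(h/2) − A(h) = 4·1.3252333739 − 1.3196328897 = 3.9813006059
Denominator 4 − 1 = 3.
R = 3.9813006059/3 = 1.3271002020

1.327100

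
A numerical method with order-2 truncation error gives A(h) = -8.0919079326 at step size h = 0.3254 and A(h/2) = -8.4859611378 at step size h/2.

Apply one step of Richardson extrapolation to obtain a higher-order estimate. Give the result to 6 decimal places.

r = 2, so 2^r = 4.
Difference of the inputs: -8.4859611378 − (-8.0919079326) = -0.3940532052
Correction (A(h/2) − A(h))/(4 − 1) = (-0.3940532052)/3 = -0.1313510684
R = A(h/2) + (A(h/2) − A(h))/3 = -8.4859611378 − 0.1313510684 = -8.6173122062

-8.617312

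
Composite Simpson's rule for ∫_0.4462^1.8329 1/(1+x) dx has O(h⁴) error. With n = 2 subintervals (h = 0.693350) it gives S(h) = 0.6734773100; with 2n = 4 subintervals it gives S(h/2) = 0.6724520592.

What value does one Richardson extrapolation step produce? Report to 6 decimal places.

0.672384

The method has order 4: 2^4 = 16.
Difference of the inputs: 0.6724520592 − 0.6734773100 = -0.0010252508
Divide by 2^4 − 1 = 15: (-0.0010252508)/15 = -0.0000683501
R = 0.6724520592 − 0.0000683501 = 0.6723837091
Gap between inputs: 1.025e-03; correction applied: −0.0000683501.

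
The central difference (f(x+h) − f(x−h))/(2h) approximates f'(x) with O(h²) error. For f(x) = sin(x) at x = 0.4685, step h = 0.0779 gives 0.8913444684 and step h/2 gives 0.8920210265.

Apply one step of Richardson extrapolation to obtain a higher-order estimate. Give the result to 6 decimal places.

0.892247

Error is O(h^2); halving h shrinks it by 2^2 = 4.
2^2 × A(h/2) = 3.5680841060; minus A(h) gives 2.6767396376.
Denominator 4 − 1 = 3.
2.6767396376 ÷ 3 = 0.8922465459
Gap between inputs: 6.766e-04; correction applied: +0.0002255194.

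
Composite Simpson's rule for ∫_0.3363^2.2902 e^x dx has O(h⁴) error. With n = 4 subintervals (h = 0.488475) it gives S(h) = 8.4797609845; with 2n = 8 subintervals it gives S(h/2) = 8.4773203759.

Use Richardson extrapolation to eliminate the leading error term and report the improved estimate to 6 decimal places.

Leading term ∝ h^4; use weight 16 = 2^4.
Numerator 16*A(h/2) − A(h) = 16*8.4773203759 − 8.4797609845 = 127.1573650299
Divide by 2^4 − 1 = 15.
Extrapolated: 127.1573650299 / 15 = 8.4771576687

8.477158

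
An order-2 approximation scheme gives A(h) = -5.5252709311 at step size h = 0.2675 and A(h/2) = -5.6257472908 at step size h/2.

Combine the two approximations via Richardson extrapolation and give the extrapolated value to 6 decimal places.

Leading term ∝ h^2; use weight 4 = 2^2.
Top: 4(-5.6257472908) − (-5.5252709311) = -16.9777182321
Denominator 4 − 1 = 3.
(-16.9777182321) ÷ 3 = -5.6592394107

-5.659239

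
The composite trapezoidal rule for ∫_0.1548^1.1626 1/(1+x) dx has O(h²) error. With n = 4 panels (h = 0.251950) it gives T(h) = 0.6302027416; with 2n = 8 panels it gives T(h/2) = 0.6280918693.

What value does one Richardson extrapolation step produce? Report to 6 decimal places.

0.627388

With r = 2 the leading error scales as h^2, so the weight is 2^2 = 4.
Top: 4(0.6280918693) − (0.6302027416) = 1.8821647356
R = 1.8821647356/3 = 0.6273882452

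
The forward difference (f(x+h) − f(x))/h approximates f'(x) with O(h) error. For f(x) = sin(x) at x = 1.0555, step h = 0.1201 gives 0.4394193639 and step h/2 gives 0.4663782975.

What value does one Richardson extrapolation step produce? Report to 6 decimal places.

0.493337

r = 1, so 2^r = 2.
Top: 2(0.4663782975) − (0.4394193639) = 0.4933372311
0.4933372311 ÷ 1 = 0.4933372311
Correction |R − A(h/2)| = 2.696e-02; gap |A(h/2) − A(h)| = 2.696e-02.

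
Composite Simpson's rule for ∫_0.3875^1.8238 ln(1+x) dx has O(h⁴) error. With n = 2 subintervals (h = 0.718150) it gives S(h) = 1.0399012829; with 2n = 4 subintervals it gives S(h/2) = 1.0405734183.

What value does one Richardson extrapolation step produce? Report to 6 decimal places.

1.040618

With r = 4 the leading error scales as h^4, so the weight is 2^4 = 16.
Difference of the inputs: 1.0405734183 − 1.0399012829 = 0.0006721354
Divide by 2^4 − 1 = 15: 0.0006721354/15 = 0.0000448090
R = 1.0405734183 + 0.0000448090 = 1.0406182273
Shift from A(h/2): +0.0000448090.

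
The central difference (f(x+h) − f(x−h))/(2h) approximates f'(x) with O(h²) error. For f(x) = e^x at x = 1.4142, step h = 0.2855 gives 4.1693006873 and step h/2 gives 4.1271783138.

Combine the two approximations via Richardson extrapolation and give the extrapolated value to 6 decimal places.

Order 2 gives 2^r = 4 and 2^r − 1 = 3.
2^2×A(h/2) = 16.5087132552; minus A(h) gives 12.3394125679.
Denominator 4 − 1 = 3.
Extrapolated: 12.3394125679 / 3 = 4.1131375226
Gap between inputs: 4.212e-02; correction applied: −0.0140407912.

4.113138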